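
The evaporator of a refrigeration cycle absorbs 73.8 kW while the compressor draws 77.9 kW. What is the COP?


COP = Q_evap / W
COP = 73.8 / 77.9
COP = 0.947

0.947


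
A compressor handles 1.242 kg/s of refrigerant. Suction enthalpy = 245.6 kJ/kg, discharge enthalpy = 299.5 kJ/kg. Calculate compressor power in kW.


dh = 299.5 - 245.6 = 53.9 kJ/kg
W = m_dot * dh = 1.242 * 53.9 = 66.94 kW

66.94


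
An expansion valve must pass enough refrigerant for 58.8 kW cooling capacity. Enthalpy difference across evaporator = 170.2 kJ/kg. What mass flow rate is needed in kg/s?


m_dot = Q / dh
m_dot = 58.8 / 170.2
m_dot = 0.3455 kg/s

0.3455


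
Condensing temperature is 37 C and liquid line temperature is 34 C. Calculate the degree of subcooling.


Subcooling = T_cond - T_liquid
Subcooling = 37 - 34
Subcooling = 3 K

3


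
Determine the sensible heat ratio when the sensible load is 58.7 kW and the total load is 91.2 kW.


SHR = Q_sensible / Q_total
SHR = 58.7 / 91.2
SHR = 0.644

0.644


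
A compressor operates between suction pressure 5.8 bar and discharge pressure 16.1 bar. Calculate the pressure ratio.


PR = P_high / P_low
PR = 16.1 / 5.8
PR = 2.776

2.776


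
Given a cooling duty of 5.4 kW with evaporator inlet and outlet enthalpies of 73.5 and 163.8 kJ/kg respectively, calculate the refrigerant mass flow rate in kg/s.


dh = 163.8 - 73.5 = 90.3 kJ/kg
m_dot = Q / dh = 5.4 / 90.3 = 0.0598 kg/s

0.0598


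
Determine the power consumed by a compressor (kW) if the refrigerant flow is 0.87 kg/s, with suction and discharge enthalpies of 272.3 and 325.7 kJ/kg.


dh = 325.7 - 272.3 = 53.4 kJ/kg
W = m_dot * dh = 0.87 * 53.4 = 46.46 kW

46.46


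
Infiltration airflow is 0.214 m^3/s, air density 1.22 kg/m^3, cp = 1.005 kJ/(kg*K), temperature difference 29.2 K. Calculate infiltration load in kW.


Q = V_dot * rho * cp * dT
Q = 0.214 * 1.22 * 1.005 * 29.2
Q = 7.662 kW

7.662


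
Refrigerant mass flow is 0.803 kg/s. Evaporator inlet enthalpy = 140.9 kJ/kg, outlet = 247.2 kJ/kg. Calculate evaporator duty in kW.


dh = 247.2 - 140.9 = 106.3 kJ/kg
Q_evap = m_dot * dh = 0.803 * 106.3
Q_evap = 85.36 kW

85.36


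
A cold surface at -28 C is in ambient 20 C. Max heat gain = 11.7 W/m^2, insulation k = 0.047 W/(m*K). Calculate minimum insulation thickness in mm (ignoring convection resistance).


dT = 20 - (-28) = 48 K
thickness = k * dT / q_max * 1000
thickness = 0.047 * 48 / 11.7 * 1000
thickness = 192.8 mm

192.8


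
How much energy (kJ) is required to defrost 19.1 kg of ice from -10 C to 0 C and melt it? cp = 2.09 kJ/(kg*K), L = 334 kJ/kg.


Sensible heat = cp * dT = 2.09 * 10 = 20.9 kJ/kg
Total per kg = 20.9 + 334 = 354.9 kJ/kg
Q = m * total = 19.1 * 354.9
Q = 6778.6 kJ

6778.6


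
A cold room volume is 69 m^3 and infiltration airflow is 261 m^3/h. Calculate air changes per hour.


ACH = flow / volume
ACH = 261 / 69
ACH = 3.783

3.783


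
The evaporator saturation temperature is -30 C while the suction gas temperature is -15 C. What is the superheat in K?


Superheat = T_suction - T_evap
Superheat = -15 - (-30)
Superheat = 15 K

15


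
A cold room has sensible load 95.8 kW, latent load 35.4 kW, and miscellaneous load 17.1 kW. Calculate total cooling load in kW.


Q_total = Q_s + Q_l + Q_misc
Q_total = 95.8 + 35.4 + 17.1
Q_total = 148.3 kW

148.3


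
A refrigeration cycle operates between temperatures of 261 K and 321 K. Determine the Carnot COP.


dT = 321 - 261 = 60 K
COP_carnot = T_cold / dT = 261 / 60
COP_carnot = 4.35

4.35


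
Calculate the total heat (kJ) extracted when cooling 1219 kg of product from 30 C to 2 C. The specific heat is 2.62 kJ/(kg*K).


dT = 30 - (2) = 28 K
Q = m * cp * dT = 1219 * 2.62 * 28
Q = 89426 kJ

89426


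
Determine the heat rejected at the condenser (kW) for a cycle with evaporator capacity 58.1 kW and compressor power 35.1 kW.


Q_cond = Q_evap + W
Q_cond = 58.1 + 35.1
Q_cond = 93.2 kW

93.2


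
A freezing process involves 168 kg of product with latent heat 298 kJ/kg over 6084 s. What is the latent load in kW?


Q_lat = m * h_fg / t
Q_lat = 168 * 298 / 6084
Q_lat = 8.23 kW

8.23


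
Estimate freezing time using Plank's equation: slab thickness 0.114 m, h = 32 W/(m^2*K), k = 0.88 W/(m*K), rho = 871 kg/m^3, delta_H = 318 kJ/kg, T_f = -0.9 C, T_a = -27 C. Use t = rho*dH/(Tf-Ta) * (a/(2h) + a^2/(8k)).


dT = -0.9 - (-27) = 26.1 K
term1 = a/(2h) = 0.114/(2*32) = 0.00178125
term2 = a^2/(8k) = 0.114^2/(8*0.88) = 0.001846022727
t = rho*dH*1000/dT * (term1 + term2)
t = 871*318*1000/26.1 * (0.00178125 + 0.001846022727)
t = 38493 s

38493


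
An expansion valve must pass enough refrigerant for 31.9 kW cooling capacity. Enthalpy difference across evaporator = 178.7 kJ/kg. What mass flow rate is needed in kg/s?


m_dot = Q / dh
m_dot = 31.9 / 178.7
m_dot = 0.1785 kg/s

0.1785


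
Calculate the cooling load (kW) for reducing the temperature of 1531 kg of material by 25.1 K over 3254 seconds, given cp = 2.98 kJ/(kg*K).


Q = m * cp * dT / t
Q = 1531 * 2.98 * 25.1 / 3254
Q = 35.192 kW

35.192


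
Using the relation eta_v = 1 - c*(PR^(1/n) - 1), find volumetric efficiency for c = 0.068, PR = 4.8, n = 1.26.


PR^(1/n) = 4.8^(1/1.26) = 3.47270305
eta_v = 1 - 0.068 * (3.47270305 - 1)
eta_v = 0.8319

0.8319


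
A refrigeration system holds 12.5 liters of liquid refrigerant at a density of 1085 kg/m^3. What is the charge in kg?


Charge = V * rho / 1000
Charge = 12.5 * 1085 / 1000
Charge = 13.56 kg

13.56


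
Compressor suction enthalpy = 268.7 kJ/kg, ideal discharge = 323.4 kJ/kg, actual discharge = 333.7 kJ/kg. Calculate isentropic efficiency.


dh_ideal = 323.4 - 268.7 = 54.7 kJ/kg
dh_actual = 333.7 - 268.7 = 65.0 kJ/kg
eta_s = dh_ideal / dh_actual = 54.7 / 65.0
eta_s = 0.8415

0.8415


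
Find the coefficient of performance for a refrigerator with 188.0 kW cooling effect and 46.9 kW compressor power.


COP = Q_evap / W
COP = 188.0 / 46.9
COP = 4.009

4.009


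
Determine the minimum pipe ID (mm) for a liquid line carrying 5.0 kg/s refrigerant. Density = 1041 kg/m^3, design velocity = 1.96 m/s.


A = m_dot / (rho * v) = 5.0 / (1041 * 1.96) = 0.002450547943 m^2
d = sqrt(4*A/pi) * 1000
d = 55.9 mm

55.9


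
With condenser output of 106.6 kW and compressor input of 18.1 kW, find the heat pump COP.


COP_hp = Q_cond / W
COP_hp = 106.6 / 18.1
COP_hp = 5.89

5.89


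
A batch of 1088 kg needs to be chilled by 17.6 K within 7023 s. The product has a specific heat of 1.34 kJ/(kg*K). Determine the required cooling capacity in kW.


Q = m * cp * dT / t
Q = 1088 * 1.34 * 17.6 / 7023
Q = 3.654 kW

3.654


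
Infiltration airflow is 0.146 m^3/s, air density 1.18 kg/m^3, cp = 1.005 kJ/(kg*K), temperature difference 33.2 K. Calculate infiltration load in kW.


Q = V_dot * rho * cp * dT
Q = 0.146 * 1.18 * 1.005 * 33.2
Q = 5.748 kW

5.748


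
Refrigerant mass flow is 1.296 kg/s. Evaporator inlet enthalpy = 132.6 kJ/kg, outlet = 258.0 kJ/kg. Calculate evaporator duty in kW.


dh = 258.0 - 132.6 = 125.4 kJ/kg
Q_evap = m_dot * dh = 1.296 * 125.4
Q_evap = 162.52 kW

162.52


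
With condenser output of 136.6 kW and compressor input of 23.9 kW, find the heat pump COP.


COP_hp = Q_cond / W
COP_hp = 136.6 / 23.9
COP_hp = 5.715

5.715


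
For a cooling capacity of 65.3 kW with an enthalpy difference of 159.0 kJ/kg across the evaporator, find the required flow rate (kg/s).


m_dot = Q / dh
m_dot = 65.3 / 159.0
m_dot = 0.4107 kg/s

0.4107


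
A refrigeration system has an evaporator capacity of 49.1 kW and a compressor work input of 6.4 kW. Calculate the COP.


COP = Q_evap / W
COP = 49.1 / 6.4
COP = 7.672

7.672


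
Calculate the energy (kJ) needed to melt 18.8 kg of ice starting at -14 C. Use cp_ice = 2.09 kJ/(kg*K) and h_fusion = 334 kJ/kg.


Sensible heat = cp * dT = 2.09 * 14 = 29.26 kJ/kg
Total per kg = 29.26 + 334 = 363.26 kJ/kg
Q = m * total = 18.8 * 363.26
Q = 6829.3 kJ

6829.3


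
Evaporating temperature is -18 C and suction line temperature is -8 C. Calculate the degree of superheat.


Superheat = T_suction - T_evap
Superheat = -8 - (-18)
Superheat = 10 K

10


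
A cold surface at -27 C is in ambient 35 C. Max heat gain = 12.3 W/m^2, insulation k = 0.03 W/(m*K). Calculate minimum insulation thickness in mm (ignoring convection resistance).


dT = 35 - (-27) = 62 K
thickness = k * dT / q_max * 1000
thickness = 0.03 * 62 / 12.3 * 1000
thickness = 151.2 mm

151.2


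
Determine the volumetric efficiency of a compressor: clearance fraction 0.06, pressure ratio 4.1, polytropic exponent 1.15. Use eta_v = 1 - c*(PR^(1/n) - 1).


PR^(1/n) = 4.1^(1/1.15) = 3.41079429
eta_v = 1 - 0.06 * (3.41079429 - 1)
eta_v = 0.8554

0.8554


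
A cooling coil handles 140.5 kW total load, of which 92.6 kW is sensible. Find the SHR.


SHR = Q_sensible / Q_total
SHR = 92.6 / 140.5
SHR = 0.659

0.659


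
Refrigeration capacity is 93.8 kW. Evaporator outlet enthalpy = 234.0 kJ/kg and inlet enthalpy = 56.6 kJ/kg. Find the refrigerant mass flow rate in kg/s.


dh = 234.0 - 56.6 = 177.4 kJ/kg
m_dot = Q / dh = 93.8 / 177.4 = 0.5287 kg/s

0.5287


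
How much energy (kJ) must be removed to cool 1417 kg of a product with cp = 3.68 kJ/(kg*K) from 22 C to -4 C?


dT = 22 - (-4) = 26 K
Q = m * cp * dT = 1417 * 3.68 * 26
Q = 135579 kJ

135579


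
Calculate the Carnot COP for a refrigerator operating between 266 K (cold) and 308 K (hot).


dT = 308 - 266 = 42 K
COP_carnot = T_cold / dT = 266 / 42
COP_carnot = 6.333

6.333


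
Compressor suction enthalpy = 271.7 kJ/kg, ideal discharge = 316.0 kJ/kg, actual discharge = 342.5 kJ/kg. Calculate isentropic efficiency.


dh_ideal = 316.0 - 271.7 = 44.3 kJ/kg
dh_actual = 342.5 - 271.7 = 70.8 kJ/kg
eta_s = dh_ideal / dh_actual = 44.3 / 70.8
eta_s = 0.6257

0.6257


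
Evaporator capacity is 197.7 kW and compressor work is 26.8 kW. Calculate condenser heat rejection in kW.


Q_cond = Q_evap + W
Q_cond = 197.7 + 26.8
Q_cond = 224.5 kW

224.5


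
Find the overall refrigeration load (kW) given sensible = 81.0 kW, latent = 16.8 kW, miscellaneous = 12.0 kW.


Q_total = Q_s + Q_l + Q_misc
Q_total = 81.0 + 16.8 + 12.0
Q_total = 109.8 kW

109.8


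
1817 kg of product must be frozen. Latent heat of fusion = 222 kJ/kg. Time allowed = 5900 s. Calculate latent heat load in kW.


Q_lat = m * h_fg / t
Q_lat = 1817 * 222 / 5900
Q_lat = 68.37 kW

68.37


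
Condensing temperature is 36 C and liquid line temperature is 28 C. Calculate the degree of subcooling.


Subcooling = T_cond - T_liquid
Subcooling = 36 - 28
Subcooling = 8 K

8


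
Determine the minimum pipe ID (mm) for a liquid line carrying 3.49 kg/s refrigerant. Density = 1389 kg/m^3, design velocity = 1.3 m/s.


A = m_dot / (rho * v) = 3.49 / (1389 * 1.3) = 0.001932768455 m^2
d = sqrt(4*A/pi) * 1000
d = 49.6 mm

49.6


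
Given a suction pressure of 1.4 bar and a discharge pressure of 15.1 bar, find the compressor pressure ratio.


PR = P_high / P_low
PR = 15.1 / 1.4
PR = 10.786

10.786


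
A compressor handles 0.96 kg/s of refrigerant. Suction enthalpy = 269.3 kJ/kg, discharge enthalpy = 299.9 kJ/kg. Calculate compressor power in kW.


dh = 299.9 - 269.3 = 30.6 kJ/kg
W = m_dot * dh = 0.96 * 30.6 = 29.38 kW

29.38


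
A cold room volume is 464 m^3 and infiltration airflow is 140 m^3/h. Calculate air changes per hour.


ACH = flow / volume
ACH = 140 / 464
ACH = 0.302

0.302


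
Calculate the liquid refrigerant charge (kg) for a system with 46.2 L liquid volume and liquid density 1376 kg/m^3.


Charge = V * rho / 1000
Charge = 46.2 * 1376 / 1000
Charge = 63.57 kg

63.57


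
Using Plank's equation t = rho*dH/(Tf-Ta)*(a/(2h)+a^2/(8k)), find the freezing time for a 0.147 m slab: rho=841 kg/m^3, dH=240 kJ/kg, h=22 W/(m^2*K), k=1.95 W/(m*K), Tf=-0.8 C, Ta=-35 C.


dT = -0.8 - (-35) = 34.2 K
term1 = a/(2h) = 0.147/(2*22) = 0.003340909091
term2 = a^2/(8k) = 0.147^2/(8*1.95) = 0.001385192308
t = rho*dH*1000/dT * (term1 + term2)
t = 841*240*1000/34.2 * (0.003340909091 + 0.001385192308)
t = 27892 s

27892


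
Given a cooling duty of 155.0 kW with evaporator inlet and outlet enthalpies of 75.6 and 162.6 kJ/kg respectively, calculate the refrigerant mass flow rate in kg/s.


dh = 162.6 - 75.6 = 87.0 kJ/kg
m_dot = Q / dh = 155.0 / 87.0 = 1.7816 kg/s

1.7816


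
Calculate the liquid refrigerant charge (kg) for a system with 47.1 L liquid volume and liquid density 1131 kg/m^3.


Charge = V * rho / 1000
Charge = 47.1 * 1131 / 1000
Charge = 53.27 kg

53.27


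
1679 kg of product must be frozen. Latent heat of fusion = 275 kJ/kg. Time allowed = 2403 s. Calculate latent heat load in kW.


Q_lat = m * h_fg / t
Q_lat = 1679 * 275 / 2403
Q_lat = 192.15 kW

192.15


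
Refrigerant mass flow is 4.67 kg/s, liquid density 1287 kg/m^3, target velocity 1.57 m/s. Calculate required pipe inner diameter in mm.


A = m_dot / (rho * v) = 4.67 / (1287 * 1.57) = 0.002311206133 m^2
d = sqrt(4*A/pi) * 1000
d = 54.2 mm

54.2


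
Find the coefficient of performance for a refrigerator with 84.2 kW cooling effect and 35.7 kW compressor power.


COP = Q_evap / W
COP = 84.2 / 35.7
COP = 2.359

2.359


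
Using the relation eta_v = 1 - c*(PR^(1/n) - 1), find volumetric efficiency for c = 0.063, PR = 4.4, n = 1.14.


PR^(1/n) = 4.4^(1/1.14) = 3.66802403
eta_v = 1 - 0.063 * (3.66802403 - 1)
eta_v = 0.8319

0.8319


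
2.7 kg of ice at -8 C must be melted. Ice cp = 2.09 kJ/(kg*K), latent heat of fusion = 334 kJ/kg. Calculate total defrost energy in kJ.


Sensible heat = cp * dT = 2.09 * 8 = 16.72 kJ/kg
Total per kg = 16.72 + 334 = 350.72 kJ/kg
Q = m * total = 2.7 * 350.72
Q = 946.9 kJ

946.9


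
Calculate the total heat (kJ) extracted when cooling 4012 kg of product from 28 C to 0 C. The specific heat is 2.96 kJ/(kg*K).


dT = 28 - (0) = 28 K
Q = m * cp * dT = 4012 * 2.96 * 28
Q = 332515 kJ

332515


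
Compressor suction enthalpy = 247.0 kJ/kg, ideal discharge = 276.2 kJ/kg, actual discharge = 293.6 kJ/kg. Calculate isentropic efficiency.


dh_ideal = 276.2 - 247.0 = 29.2 kJ/kg
dh_actual = 293.6 - 247.0 = 46.6 kJ/kg
eta_s = dh_ideal / dh_actual = 29.2 / 46.6
eta_s = 0.6266

0.6266


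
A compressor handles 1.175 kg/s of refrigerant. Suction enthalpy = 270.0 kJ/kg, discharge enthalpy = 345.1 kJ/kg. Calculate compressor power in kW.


dh = 345.1 - 270.0 = 75.1 kJ/kg
W = m_dot * dh = 1.175 * 75.1 = 88.24 kW

88.24


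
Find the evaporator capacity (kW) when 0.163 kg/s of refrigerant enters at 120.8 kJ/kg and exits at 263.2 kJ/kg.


dh = 263.2 - 120.8 = 142.4 kJ/kg
Q_evap = m_dot * dh = 0.163 * 142.4
Q_evap = 23.21 kW

23.21


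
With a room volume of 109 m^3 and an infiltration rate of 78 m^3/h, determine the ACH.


ACH = flow / volume
ACH = 78 / 109
ACH = 0.716

0.716


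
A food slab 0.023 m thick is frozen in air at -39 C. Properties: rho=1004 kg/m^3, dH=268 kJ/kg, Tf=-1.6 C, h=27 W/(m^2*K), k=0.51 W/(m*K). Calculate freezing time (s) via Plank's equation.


dT = -1.6 - (-39) = 37.4 K
term1 = a/(2h) = 0.023/(2*27) = 0.0004259259259
term2 = a^2/(8k) = 0.023^2/(8*0.51) = 0.0001296568627
t = rho*dH*1000/dT * (term1 + term2)
t = 1004*268*1000/37.4 * (0.0004259259259 + 0.0001296568627)
t = 3997 s

3997


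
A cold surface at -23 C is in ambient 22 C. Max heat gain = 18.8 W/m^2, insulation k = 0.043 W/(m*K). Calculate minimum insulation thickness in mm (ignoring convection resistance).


dT = 22 - (-23) = 45 K
thickness = k * dT / q_max * 1000
thickness = 0.043 * 45 / 18.8 * 1000
thickness = 102.9 mm

102.9


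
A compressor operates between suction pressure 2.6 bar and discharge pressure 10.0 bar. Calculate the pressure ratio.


PR = P_high / P_low
PR = 10.0 / 2.6
PR = 3.846

3.846


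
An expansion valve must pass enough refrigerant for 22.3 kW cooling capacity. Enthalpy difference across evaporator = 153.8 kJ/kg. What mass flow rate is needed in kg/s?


m_dot = Q / dh
m_dot = 22.3 / 153.8
m_dot = 0.145 kg/s

0.145


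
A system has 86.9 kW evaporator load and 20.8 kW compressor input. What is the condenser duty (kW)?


Q_cond = Q_evap + W
Q_cond = 86.9 + 20.8
Q_cond = 107.7 kW

107.7


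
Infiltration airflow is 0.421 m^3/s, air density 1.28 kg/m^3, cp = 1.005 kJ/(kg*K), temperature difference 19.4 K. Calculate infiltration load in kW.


Q = V_dot * rho * cp * dT
Q = 0.421 * 1.28 * 1.005 * 19.4
Q = 10.507 kW

10.507


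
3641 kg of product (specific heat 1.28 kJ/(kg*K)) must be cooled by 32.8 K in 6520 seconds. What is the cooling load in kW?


Q = m * cp * dT / t
Q = 3641 * 1.28 * 32.8 / 6520
Q = 23.445 kW

23.445


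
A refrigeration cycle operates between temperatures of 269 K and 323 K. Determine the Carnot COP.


dT = 323 - 269 = 54 K
COP_carnot = T_cold / dT = 269 / 54
COP_carnot = 4.981

4.981


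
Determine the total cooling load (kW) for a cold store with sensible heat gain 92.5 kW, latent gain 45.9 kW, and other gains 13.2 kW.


Q_total = Q_s + Q_l + Q_misc
Q_total = 92.5 + 45.9 + 13.2
Q_total = 151.6 kW

151.6


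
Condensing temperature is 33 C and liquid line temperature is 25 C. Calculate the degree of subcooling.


Subcooling = T_cond - T_liquid
Subcooling = 33 - 25
Subcooling = 8 K

8


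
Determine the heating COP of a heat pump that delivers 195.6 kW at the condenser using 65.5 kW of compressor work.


COP_hp = Q_cond / W
COP_hp = 195.6 / 65.5
COP_hp = 2.986

2.986


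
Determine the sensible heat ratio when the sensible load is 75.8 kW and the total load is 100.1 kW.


SHR = Q_sensible / Q_total
SHR = 75.8 / 100.1
SHR = 0.757

0.757


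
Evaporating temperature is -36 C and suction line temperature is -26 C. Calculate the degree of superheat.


Superheat = T_suction - T_evap
Superheat = -26 - (-36)
Superheat = 10 K

10


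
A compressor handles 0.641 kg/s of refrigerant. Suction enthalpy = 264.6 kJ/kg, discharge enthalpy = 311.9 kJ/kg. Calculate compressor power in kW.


dh = 311.9 - 264.6 = 47.3 kJ/kg
W = m_dot * dh = 0.641 * 47.3 = 30.32 kW

30.32


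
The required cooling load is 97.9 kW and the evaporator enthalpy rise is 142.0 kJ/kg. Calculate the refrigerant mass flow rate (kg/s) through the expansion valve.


m_dot = Q / dh
m_dot = 97.9 / 142.0
m_dot = 0.6894 kg/s

0.6894


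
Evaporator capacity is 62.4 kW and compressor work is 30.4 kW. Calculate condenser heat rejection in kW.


Q_cond = Q_evap + W
Q_cond = 62.4 + 30.4
Q_cond = 92.8 kW

92.8


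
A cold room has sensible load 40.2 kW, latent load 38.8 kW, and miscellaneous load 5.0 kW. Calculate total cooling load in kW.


Q_total = Q_s + Q_l + Q_misc
Q_total = 40.2 + 38.8 + 5.0
Q_total = 84.0 kW

84.0


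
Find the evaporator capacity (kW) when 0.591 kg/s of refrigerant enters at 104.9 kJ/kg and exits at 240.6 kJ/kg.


dh = 240.6 - 104.9 = 135.7 kJ/kg
Q_evap = m_dot * dh = 0.591 * 135.7
Q_evap = 80.2 kW

80.2


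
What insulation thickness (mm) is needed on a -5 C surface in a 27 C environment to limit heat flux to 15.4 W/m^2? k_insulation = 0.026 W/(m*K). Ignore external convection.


dT = 27 - (-5) = 32 K
thickness = k * dT / q_max * 1000
thickness = 0.026 * 32 / 15.4 * 1000
thickness = 54.0 mm

54.0


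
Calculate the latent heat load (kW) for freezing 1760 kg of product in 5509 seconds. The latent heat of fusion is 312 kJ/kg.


Q_lat = m * h_fg / t
Q_lat = 1760 * 312 / 5509
Q_lat = 99.68 kW

99.68


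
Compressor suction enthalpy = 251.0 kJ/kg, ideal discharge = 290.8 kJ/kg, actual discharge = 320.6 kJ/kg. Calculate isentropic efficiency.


dh_ideal = 290.8 - 251.0 = 39.8 kJ/kg
dh_actual = 320.6 - 251.0 = 69.6 kJ/kg
eta_s = dh_ideal / dh_actual = 39.8 / 69.6
eta_s = 0.5718

0.5718


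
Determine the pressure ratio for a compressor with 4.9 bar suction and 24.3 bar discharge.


PR = P_high / P_low
PR = 24.3 / 4.9
PR = 4.959

4.959


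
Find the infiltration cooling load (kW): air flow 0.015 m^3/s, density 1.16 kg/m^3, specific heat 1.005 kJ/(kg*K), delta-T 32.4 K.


Q = V_dot * rho * cp * dT
Q = 0.015 * 1.16 * 1.005 * 32.4
Q = 0.567 kW

0.567


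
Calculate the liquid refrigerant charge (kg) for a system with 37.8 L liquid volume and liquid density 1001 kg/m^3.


Charge = V * rho / 1000
Charge = 37.8 * 1001 / 1000
Charge = 37.84 kg

37.84


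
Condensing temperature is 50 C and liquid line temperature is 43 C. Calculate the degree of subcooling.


Subcooling = T_cond - T_liquid
Subcooling = 50 - 43
Subcooling = 7 K

7


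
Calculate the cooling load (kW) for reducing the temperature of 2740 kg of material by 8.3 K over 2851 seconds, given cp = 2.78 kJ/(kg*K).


Q = m * cp * dT / t
Q = 2740 * 2.78 * 8.3 / 2851
Q = 22.176 kW

22.176


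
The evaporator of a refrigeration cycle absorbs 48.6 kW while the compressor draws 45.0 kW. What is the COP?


COP = Q_evap / W
COP = 48.6 / 45.0
COP = 1.08

1.08


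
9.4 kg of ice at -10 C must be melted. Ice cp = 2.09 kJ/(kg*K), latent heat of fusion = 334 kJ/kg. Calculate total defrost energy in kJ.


Sensible heat = cp * dT = 2.09 * 10 = 20.9 kJ/kg
Total per kg = 20.9 + 334 = 354.9 kJ/kg
Q = m * total = 9.4 * 354.9
Q = 3336.1 kJ

3336.1


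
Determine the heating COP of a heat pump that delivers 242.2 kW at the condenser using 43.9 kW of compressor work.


COP_hp = Q_cond / W
COP_hp = 242.2 / 43.9
COP_hp = 5.517

5.517


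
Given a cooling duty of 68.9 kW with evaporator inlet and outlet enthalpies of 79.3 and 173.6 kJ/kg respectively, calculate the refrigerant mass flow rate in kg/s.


dh = 173.6 - 79.3 = 94.3 kJ/kg
m_dot = Q / dh = 68.9 / 94.3 = 0.7306 kg/s

0.7306


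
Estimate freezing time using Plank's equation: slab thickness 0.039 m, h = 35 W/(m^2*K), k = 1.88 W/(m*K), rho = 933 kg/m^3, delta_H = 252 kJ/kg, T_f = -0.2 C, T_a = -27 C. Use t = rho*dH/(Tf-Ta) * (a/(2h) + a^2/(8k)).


dT = -0.2 - (-27) = 26.8 K
term1 = a/(2h) = 0.039/(2*35) = 0.0005571428571
term2 = a^2/(8k) = 0.039^2/(8*1.88) = 0.0001011303191
t = rho*dH*1000/dT * (term1 + term2)
t = 933*252*1000/26.8 * (0.0005571428571 + 0.0001011303191)
t = 5775 s

5775


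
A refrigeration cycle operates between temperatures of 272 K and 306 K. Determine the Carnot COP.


dT = 306 - 272 = 34 K
COP_carnot = T_cold / dT = 272 / 34
COP_carnot = 8.0

8.0


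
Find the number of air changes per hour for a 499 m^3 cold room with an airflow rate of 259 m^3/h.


ACH = flow / volume
ACH = 259 / 499
ACH = 0.519

0.519


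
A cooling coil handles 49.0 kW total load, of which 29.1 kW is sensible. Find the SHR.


SHR = Q_sensible / Q_total
SHR = 29.1 / 49.0
SHR = 0.594

0.594


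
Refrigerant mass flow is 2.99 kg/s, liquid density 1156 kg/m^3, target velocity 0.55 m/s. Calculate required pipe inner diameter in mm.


A = m_dot / (rho * v) = 2.99 / (1156 * 0.55) = 0.00470273671 m^2
d = sqrt(4*A/pi) * 1000
d = 77.4 mm

77.4


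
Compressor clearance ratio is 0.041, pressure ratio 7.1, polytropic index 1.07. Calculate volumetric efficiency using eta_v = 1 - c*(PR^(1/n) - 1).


PR^(1/n) = 7.1^(1/1.07) = 6.24551923
eta_v = 1 - 0.041 * (6.24551923 - 1)
eta_v = 0.7849

0.7849


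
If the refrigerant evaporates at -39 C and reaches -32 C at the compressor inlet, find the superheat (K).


Superheat = T_suction - T_evap
Superheat = -32 - (-39)
Superheat = 7 K

7


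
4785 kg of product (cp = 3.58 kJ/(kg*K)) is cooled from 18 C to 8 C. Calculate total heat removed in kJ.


dT = 18 - (8) = 10 K
Q = m * cp * dT = 4785 * 3.58 * 10
Q = 171303 kJ

171303


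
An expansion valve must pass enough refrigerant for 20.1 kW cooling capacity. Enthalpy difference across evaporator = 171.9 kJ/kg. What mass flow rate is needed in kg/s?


m_dot = Q / dh
m_dot = 20.1 / 171.9
m_dot = 0.1169 kg/s

0.1169


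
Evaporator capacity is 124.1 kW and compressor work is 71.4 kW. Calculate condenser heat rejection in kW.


Q_cond = Q_evap + W
Q_cond = 124.1 + 71.4
Q_cond = 195.5 kW

195.5


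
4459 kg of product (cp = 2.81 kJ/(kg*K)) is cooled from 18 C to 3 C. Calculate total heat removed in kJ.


dT = 18 - (3) = 15 K
Q = m * cp * dT = 4459 * 2.81 * 15
Q = 187947 kJ

187947


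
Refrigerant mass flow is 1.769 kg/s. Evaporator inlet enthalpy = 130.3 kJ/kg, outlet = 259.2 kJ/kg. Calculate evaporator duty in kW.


dh = 259.2 - 130.3 = 128.9 kJ/kg
Q_evap = m_dot * dh = 1.769 * 128.9
Q_evap = 228.02 kW

228.02


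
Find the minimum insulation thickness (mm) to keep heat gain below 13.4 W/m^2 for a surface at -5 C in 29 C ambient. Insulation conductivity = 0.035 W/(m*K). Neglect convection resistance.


dT = 29 - (-5) = 34 K
thickness = k * dT / q_max * 1000
thickness = 0.035 * 34 / 13.4 * 1000
thickness = 88.8 mm

88.8


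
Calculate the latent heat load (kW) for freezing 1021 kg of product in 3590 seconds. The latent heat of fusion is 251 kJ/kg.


Q_lat = m * h_fg / t
Q_lat = 1021 * 251 / 3590
Q_lat = 71.38 kW

71.38


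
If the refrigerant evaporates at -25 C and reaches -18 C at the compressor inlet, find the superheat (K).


Superheat = T_suction - T_evap
Superheat = -18 - (-25)
Superheat = 7 K

7


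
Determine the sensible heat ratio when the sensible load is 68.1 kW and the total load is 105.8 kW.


SHR = Q_sensible / Q_total
SHR = 68.1 / 105.8
SHR = 0.644

0.644


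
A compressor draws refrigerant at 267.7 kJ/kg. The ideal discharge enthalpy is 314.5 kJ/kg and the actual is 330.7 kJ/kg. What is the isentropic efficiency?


dh_ideal = 314.5 - 267.7 = 46.8 kJ/kg
dh_actual = 330.7 - 267.7 = 63.0 kJ/kg
eta_s = dh_ideal / dh_actual = 46.8 / 63.0
eta_s = 0.7429

0.7429


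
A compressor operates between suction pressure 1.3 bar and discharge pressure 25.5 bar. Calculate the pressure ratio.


PR = P_high / P_low
PR = 25.5 / 1.3
PR = 19.615

19.615


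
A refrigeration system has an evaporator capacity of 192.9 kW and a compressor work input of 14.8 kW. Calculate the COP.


COP = Q_evap / W
COP = 192.9 / 14.8
COP = 13.034

13.034


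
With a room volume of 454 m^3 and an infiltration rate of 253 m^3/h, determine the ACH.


ACH = flow / volume
ACH = 253 / 454
ACH = 0.557

0.557


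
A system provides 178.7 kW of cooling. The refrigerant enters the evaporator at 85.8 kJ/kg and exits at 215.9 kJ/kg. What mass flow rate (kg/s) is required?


dh = 215.9 - 85.8 = 130.1 kJ/kg
m_dot = Q / dh = 178.7 / 130.1 = 1.3736 kg/s

1.3736


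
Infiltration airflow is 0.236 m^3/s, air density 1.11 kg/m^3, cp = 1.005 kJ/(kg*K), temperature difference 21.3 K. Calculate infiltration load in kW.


Q = V_dot * rho * cp * dT
Q = 0.236 * 1.11 * 1.005 * 21.3
Q = 5.608 kW

5.608


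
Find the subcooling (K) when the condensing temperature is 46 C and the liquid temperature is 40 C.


Subcooling = T_cond - T_liquid
Subcooling = 46 - 40
Subcooling = 6 K

6


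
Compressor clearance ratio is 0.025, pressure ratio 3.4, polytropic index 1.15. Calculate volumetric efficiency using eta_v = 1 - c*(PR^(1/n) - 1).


PR^(1/n) = 3.4^(1/1.15) = 2.89838171
eta_v = 1 - 0.025 * (2.89838171 - 1)
eta_v = 0.9525

0.9525


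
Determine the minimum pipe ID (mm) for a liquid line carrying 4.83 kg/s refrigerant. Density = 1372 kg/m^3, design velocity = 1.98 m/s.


A = m_dot / (rho * v) = 4.83 / (1372 * 1.98) = 0.001777983921 m^2
d = sqrt(4*A/pi) * 1000
d = 47.6 mm

47.6


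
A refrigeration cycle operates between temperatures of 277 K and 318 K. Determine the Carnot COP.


dT = 318 - 277 = 41 K
COP_carnot = T_cold / dT = 277 / 41
COP_carnot = 6.756

6.756


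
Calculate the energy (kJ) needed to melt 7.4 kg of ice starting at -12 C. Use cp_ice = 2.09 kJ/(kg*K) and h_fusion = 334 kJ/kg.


Sensible heat = cp * dT = 2.09 * 12 = 25.08 kJ/kg
Total per kg = 25.08 + 334 = 359.08 kJ/kg
Q = m * total = 7.4 * 359.08
Q = 2657.2 kJ

2657.2


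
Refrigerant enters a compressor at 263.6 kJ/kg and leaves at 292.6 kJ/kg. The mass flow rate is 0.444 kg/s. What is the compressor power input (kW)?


dh = 292.6 - 263.6 = 29.0 kJ/kg
W = m_dot * dh = 0.444 * 29.0 = 12.88 kW

12.88


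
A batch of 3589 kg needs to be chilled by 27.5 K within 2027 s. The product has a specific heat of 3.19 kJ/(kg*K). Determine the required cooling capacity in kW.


Q = m * cp * dT / t
Q = 3589 * 3.19 * 27.5 / 2027
Q = 155.326 kW

155.326


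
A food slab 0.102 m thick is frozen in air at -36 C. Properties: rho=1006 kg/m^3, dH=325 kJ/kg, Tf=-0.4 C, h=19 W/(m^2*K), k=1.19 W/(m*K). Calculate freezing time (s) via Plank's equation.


dT = -0.4 - (-36) = 35.6 K
term1 = a/(2h) = 0.102/(2*19) = 0.002684210526
term2 = a^2/(8k) = 0.102^2/(8*1.19) = 0.001092857143
t = rho*dH*1000/dT * (term1 + term2)
t = 1006*325*1000/35.6 * (0.002684210526 + 0.001092857143)
t = 34689 s

34689


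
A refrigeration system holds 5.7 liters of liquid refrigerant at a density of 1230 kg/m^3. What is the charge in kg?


Charge = V * rho / 1000
Charge = 5.7 * 1230 / 1000
Charge = 7.01 kg

7.01


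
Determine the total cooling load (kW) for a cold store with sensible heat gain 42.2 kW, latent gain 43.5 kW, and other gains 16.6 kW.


Q_total = Q_s + Q_l + Q_misc
Q_total = 42.2 + 43.5 + 16.6
Q_total = 102.3 kW

102.3


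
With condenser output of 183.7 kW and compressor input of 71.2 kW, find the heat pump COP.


COP_hp = Q_cond / W
COP_hp = 183.7 / 71.2
COP_hp = 2.58

2.58


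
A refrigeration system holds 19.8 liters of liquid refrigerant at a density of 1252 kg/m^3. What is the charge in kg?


Charge = V * rho / 1000
Charge = 19.8 * 1252 / 1000
Charge = 24.79 kg

24.79


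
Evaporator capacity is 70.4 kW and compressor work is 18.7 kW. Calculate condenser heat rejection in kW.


Q_cond = Q_evap + W
Q_cond = 70.4 + 18.7
Q_cond = 89.1 kW

89.1


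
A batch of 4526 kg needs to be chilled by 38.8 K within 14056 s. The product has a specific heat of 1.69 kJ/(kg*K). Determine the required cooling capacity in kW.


Q = m * cp * dT / t
Q = 4526 * 1.69 * 38.8 / 14056
Q = 21.114 kW

21.114


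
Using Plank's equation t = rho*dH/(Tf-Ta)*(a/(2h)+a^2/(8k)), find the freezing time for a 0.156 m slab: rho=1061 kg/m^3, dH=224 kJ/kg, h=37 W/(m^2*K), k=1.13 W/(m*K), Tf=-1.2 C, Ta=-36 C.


dT = -1.2 - (-36) = 34.8 K
term1 = a/(2h) = 0.156/(2*37) = 0.002108108108
term2 = a^2/(8k) = 0.156^2/(8*1.13) = 0.002692035398
t = rho*dH*1000/dT * (term1 + term2)
t = 1061*224*1000/34.8 * (0.002108108108 + 0.002692035398)
t = 32782 s

32782


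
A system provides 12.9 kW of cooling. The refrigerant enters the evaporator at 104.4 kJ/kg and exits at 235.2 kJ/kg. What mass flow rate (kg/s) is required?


dh = 235.2 - 104.4 = 130.8 kJ/kg
m_dot = Q / dh = 12.9 / 130.8 = 0.0986 kg/s

0.0986


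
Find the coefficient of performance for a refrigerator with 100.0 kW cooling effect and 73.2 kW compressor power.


COP = Q_evap / W
COP = 100.0 / 73.2
COP = 1.366

1.366


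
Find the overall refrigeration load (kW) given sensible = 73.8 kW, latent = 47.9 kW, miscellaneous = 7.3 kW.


Q_total = Q_s + Q_l + Q_misc
Q_total = 73.8 + 47.9 + 7.3
Q_total = 129.0 kW

129.0


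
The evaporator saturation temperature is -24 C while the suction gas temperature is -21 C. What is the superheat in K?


Superheat = T_suction - T_evap
Superheat = -21 - (-24)
Superheat = 3 K

3


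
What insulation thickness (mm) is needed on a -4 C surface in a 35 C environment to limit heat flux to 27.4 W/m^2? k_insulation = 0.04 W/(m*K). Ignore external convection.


dT = 35 - (-4) = 39 K
thickness = k * dT / q_max * 1000
thickness = 0.04 * 39 / 27.4 * 1000
thickness = 56.9 mm

56.9


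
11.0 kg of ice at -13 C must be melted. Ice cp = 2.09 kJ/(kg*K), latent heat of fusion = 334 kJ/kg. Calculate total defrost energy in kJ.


Sensible heat = cp * dT = 2.09 * 13 = 27.17 kJ/kg
Total per kg = 27.17 + 334 = 361.17 kJ/kg
Q = m * total = 11.0 * 361.17
Q = 3972.9 kJ

3972.9


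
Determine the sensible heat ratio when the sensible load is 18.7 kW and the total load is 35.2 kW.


SHR = Q_sensible / Q_total
SHR = 18.7 / 35.2
SHR = 0.531

0.531


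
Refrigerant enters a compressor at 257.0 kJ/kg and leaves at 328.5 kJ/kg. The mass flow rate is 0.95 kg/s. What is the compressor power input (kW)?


dh = 328.5 - 257.0 = 71.5 kJ/kg
W = m_dot * dh = 0.95 * 71.5 = 67.93 kW

67.93


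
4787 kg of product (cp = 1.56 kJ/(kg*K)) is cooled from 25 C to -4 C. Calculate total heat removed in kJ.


dT = 25 - (-4) = 29 K
Q = m * cp * dT = 4787 * 1.56 * 29
Q = 216564 kJ

216564


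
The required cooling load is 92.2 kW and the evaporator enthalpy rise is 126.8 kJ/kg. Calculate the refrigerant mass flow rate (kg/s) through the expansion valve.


m_dot = Q / dh
m_dot = 92.2 / 126.8
m_dot = 0.7271 kg/s

0.7271


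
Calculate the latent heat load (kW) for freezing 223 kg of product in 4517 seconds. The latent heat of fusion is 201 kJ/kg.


Q_lat = m * h_fg / t
Q_lat = 223 * 201 / 4517
Q_lat = 9.92 kW

9.92


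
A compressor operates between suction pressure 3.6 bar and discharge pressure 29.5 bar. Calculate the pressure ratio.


PR = P_high / P_low
PR = 29.5 / 3.6
PR = 8.194

8.194


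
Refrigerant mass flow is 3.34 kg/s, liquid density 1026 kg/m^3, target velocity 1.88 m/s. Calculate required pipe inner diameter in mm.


A = m_dot / (rho * v) = 3.34 / (1026 * 1.88) = 0.0017315748 m^2
d = sqrt(4*A/pi) * 1000
d = 47.0 mm

47.0


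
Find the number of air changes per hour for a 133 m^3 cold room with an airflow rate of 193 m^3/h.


ACH = flow / volume
ACH = 193 / 133
ACH = 1.451

1.451


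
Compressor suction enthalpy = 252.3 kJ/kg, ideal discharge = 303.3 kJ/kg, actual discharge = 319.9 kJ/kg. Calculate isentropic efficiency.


dh_ideal = 303.3 - 252.3 = 51.0 kJ/kg
dh_actual = 319.9 - 252.3 = 67.6 kJ/kg
eta_s = dh_ideal / dh_actual = 51.0 / 67.6
eta_s = 0.7544

0.7544


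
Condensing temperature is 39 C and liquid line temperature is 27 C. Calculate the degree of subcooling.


Subcooling = T_cond - T_liquid
Subcooling = 39 - 27
Subcooling = 12 K

12


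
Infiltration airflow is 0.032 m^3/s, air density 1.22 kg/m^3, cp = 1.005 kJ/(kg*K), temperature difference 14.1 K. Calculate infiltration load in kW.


Q = V_dot * rho * cp * dT
Q = 0.032 * 1.22 * 1.005 * 14.1
Q = 0.553 kW

0.553


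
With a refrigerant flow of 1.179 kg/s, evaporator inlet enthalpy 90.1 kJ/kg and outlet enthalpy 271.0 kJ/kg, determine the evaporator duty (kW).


dh = 271.0 - 90.1 = 180.9 kJ/kg
Q_evap = m_dot * dh = 1.179 * 180.9
Q_evap = 213.28 kW

213.28


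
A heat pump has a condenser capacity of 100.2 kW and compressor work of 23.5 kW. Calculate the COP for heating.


COP_hp = Q_cond / W
COP_hp = 100.2 / 23.5
COP_hp = 4.264

4.264


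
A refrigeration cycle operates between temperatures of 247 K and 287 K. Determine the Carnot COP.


dT = 287 - 247 = 40 K
COP_carnot = T_cold / dT = 247 / 40
COP_carnot = 6.175

6.175


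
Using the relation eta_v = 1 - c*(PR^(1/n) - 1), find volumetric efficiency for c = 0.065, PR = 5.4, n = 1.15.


PR^(1/n) = 5.4^(1/1.15) = 4.33375284
eta_v = 1 - 0.065 * (4.33375284 - 1)
eta_v = 0.7833

0.7833


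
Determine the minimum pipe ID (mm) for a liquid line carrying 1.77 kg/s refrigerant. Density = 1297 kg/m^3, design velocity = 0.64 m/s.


A = m_dot / (rho * v) = 1.77 / (1297 * 0.64) = 0.002132324595 m^2
d = sqrt(4*A/pi) * 1000
d = 52.1 mm

52.1


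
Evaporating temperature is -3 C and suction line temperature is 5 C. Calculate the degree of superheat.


Superheat = T_suction - T_evap
Superheat = 5 - (-3)
Superheat = 8 K

8


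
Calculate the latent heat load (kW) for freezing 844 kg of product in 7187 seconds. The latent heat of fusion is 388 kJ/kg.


Q_lat = m * h_fg / t
Q_lat = 844 * 388 / 7187
Q_lat = 45.56 kW

45.56


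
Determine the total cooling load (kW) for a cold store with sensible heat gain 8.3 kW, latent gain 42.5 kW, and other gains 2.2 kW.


Q_total = Q_s + Q_l + Q_misc
Q_total = 8.3 + 42.5 + 2.2
Q_total = 53.0 kW

53.0


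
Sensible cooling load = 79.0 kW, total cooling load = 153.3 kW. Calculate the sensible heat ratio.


SHR = Q_sensible / Q_total
SHR = 79.0 / 153.3
SHR = 0.515

0.515


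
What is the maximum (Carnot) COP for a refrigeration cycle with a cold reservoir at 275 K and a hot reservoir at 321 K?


dT = 321 - 275 = 46 K
COP_carnot = T_cold / dT = 275 / 46
COP_carnot = 5.978

5.978


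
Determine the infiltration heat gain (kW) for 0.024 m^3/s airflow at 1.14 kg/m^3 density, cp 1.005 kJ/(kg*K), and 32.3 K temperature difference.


Q = V_dot * rho * cp * dT
Q = 0.024 * 1.14 * 1.005 * 32.3
Q = 0.888 kW

0.888


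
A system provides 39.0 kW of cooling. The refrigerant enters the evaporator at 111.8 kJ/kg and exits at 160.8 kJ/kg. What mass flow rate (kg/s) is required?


dh = 160.8 - 111.8 = 49.0 kJ/kg
m_dot = Q / dh = 39.0 / 49.0 = 0.7959 kg/s

0.7959


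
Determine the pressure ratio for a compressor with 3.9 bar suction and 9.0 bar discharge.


PR = P_high / P_low
PR = 9.0 / 3.9
PR = 2.308

2.308


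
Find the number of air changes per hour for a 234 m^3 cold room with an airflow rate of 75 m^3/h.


ACH = flow / volume
ACH = 75 / 234
ACH = 0.321

0.321


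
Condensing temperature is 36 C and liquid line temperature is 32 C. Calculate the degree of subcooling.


Subcooling = T_cond - T_liquid
Subcooling = 36 - 32
Subcooling = 4 K

4


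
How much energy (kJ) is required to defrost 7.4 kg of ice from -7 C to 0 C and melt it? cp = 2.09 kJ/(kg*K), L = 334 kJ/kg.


Sensible heat = cp * dT = 2.09 * 7 = 14.63 kJ/kg
Total per kg = 14.63 + 334 = 348.63 kJ/kg
Q = m * total = 7.4 * 348.63
Q = 2579.9 kJ

2579.9


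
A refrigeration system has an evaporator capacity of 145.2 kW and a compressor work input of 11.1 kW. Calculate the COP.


COP = Q_evap / W
COP = 145.2 / 11.1
COP = 13.081

13.081


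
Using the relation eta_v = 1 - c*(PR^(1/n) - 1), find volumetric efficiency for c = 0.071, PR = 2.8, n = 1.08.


PR^(1/n) = 2.8^(1/1.08) = 2.59438972
eta_v = 1 - 0.071 * (2.59438972 - 1)
eta_v = 0.8868

0.8868


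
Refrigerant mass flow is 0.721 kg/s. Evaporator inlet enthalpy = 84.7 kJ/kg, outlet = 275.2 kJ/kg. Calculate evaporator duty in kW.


dh = 275.2 - 84.7 = 190.5 kJ/kg
Q_evap = m_dot * dh = 0.721 * 190.5
Q_evap = 137.35 kW

137.35


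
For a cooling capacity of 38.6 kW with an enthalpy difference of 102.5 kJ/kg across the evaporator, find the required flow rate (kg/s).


m_dot = Q / dh
m_dot = 38.6 / 102.5
m_dot = 0.3766 kg/s

0.3766


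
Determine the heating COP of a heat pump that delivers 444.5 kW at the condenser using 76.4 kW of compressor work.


COP_hp = Q_cond / W
COP_hp = 444.5 / 76.4
COP_hp = 5.818

5.818


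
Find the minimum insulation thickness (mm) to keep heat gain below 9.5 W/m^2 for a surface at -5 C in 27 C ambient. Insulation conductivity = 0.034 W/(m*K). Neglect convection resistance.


dT = 27 - (-5) = 32 K
thickness = k * dT / q_max * 1000
thickness = 0.034 * 32 / 9.5 * 1000
thickness = 114.5 mm

114.5


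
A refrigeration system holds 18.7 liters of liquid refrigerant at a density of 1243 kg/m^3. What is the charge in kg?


Charge = V * rho / 1000
Charge = 18.7 * 1243 / 1000
Charge = 23.24 kg

23.24


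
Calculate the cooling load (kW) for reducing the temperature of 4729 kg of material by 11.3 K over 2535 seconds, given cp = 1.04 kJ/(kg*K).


Q = m * cp * dT / t
Q = 4729 * 1.04 * 11.3 / 2535
Q = 21.923 kW

21.923


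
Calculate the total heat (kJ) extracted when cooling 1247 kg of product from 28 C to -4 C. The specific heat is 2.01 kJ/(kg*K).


dT = 28 - (-4) = 32 K
Q = m * cp * dT = 1247 * 2.01 * 32
Q = 80207 kJ

80207
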